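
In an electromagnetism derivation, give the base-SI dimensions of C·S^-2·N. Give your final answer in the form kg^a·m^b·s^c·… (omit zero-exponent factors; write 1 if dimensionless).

C = A·s = s·A (charge = current × time).
S = 1/Ω (conductance is reciprocal resistance),
    = kg⁻¹·m⁻²·s³·A².
So S⁻² = kg²·m⁴·s⁻⁶·A⁻⁴.
N = kg·m/s² = kg·m·s⁻² (force = mass × acceleration).
Combining: C·S⁻²·N = (s·A) · (kg²·m⁴·s⁻⁶·A⁻⁴) · (kg·m·s⁻²) = kg³·m⁵·s⁻⁷·A⁻³.

kg³·m⁵·s⁻⁷·A⁻³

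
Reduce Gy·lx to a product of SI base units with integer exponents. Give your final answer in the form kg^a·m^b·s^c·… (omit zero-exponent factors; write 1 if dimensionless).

Gy = J/kg (absorbed dose = energy per mass),
    = m²·s⁻².
lx = lm/m² (illuminance = luminous flux per area),
    = m⁻²·cd.
Combining: Gy·lx = (m²·s⁻²) · (m⁻²·cd) = s⁻²·cd.

s⁻²·cd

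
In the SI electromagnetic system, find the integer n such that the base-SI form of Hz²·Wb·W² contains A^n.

Hz = 1/s = s⁻¹ (frequency is cycles per second).
So Hz² = s⁻².
Wb = V·s (flux: a volt is a weber per second),
    = kg·m²·s⁻²·A⁻¹.
W = J/s (power = energy per time),
    = kg·m²·s⁻³.
So W² = kg²·m⁴·s⁻⁶.
Combining: Hz²·Wb·W² = s⁻² · (kg·m²·s⁻²·A⁻¹) · (kg²·m⁴·s⁻⁶) = kg³·m⁶·s⁻¹⁰·A⁻¹.
The exponent of A is -1.

-1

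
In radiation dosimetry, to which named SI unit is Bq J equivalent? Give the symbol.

W

Bq = s⁻¹.
J = kg·m²·s⁻².
Combining: Bq·J = s⁻¹ · (kg·m²·s⁻²) = kg·m²·s⁻³.
kg·m²·s⁻³ is the base-SI form of the watt.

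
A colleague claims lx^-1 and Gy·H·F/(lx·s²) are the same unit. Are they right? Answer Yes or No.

No

Left side:
  lx = lm/m² (illuminance = luminous flux per area),
      = m⁻²·cd.
  So lx⁻¹ = m²·cd⁻¹.
Right side:
  lx = m⁻²·cd.
  So lx⁻¹ = m²·cd⁻¹.
  Gy = m²·s⁻².
  H = kg·m²·s⁻²·A⁻².
  F = kg⁻¹·m⁻²·s⁴·A².
  Combining: lx⁻¹·Gy·H·F·s⁻² = (m²·cd⁻¹) · (m²·s⁻²) · (kg·m²·s⁻²·A⁻²) · (kg⁻¹·m⁻²·s⁴·A²) · s⁻² = m⁴·s⁻²·cd⁻¹.
Left is m²·cd⁻¹; right is m⁴·s⁻²·cd⁻¹ — different.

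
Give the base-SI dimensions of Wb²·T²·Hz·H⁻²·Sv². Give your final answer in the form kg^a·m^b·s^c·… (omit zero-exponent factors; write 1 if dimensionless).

Wb = V·s (flux: a volt is a weber per second),
    = kg·m²·s⁻²·A⁻¹.
So Wb² = kg²·m⁴·s⁻⁴·A⁻².
T = Wb/m² (flux density = flux per area),
    = kg·s⁻²·A⁻¹.
So T² = kg²·s⁻⁴·A⁻².
Hz = 1/s = s⁻¹ (frequency is cycles per second).
H = Wb/A (inductance = flux per current),
    = kg·m²·s⁻²·A⁻².
So H⁻² = kg⁻²·m⁻⁴·s⁴·A⁴.
Sv = J/kg (equivalent dose = energy per mass),
    = m²·s⁻².
So Sv² = m⁴·s⁻⁴.
Combining: Wb²·T²·Hz·H⁻²·Sv² = (kg²·m⁴·s⁻⁴·A⁻²) · (kg²·s⁻⁴·A⁻²) · s⁻¹ · (kg⁻²·m⁻⁴·s⁴·A⁴) · (m⁴·s⁻⁴) = kg²·m⁴·s⁻⁹.

kg²·m⁴·s⁻⁹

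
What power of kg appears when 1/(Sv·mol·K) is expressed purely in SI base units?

Sv = J/kg (equivalent dose = energy per mass),
    = m²·s⁻².
So Sv⁻¹ = m⁻²·s².
Combining: Sv⁻¹·mol⁻¹·K⁻¹ = (m⁻²·s²) · mol⁻¹ · K⁻¹ = m⁻²·s²·K⁻¹·mol⁻¹.
The exponent of kg is 0.

0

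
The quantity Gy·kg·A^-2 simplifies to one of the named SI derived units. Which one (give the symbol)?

Gy = m²·s⁻².
Combining: Gy·kg·A⁻² = (m²·s⁻²) · kg · A⁻² = kg·m²·s⁻²·A⁻².
kg·m²·s⁻²·A⁻² is the base-SI form of the henry.

H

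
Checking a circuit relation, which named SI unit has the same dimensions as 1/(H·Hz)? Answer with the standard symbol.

H = Wb/A (inductance = flux per current),
    = kg·m²·s⁻²·A⁻².
So H⁻¹ = kg⁻¹·m⁻²·s²·A².
Hz = 1/s = s⁻¹ (frequency is cycles per second).
So Hz⁻¹ = s.
Combining: H⁻¹·Hz⁻¹ = (kg⁻¹·m⁻²·s²·A²) · s = kg⁻¹·m⁻²·s³·A².
kg⁻¹·m⁻²·s³·A² is the base-SI form of the siemens.

S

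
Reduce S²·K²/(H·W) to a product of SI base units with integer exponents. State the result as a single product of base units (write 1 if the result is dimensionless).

kg⁻⁴·m⁻⁸·s¹¹·A⁶·K²

S = kg⁻¹·m⁻²·s³·A².
So S² = kg⁻²·m⁻⁴·s⁶·A⁴.
H = kg·m²·s⁻²·A⁻².
So H⁻¹ = kg⁻¹·m⁻²·s²·A².
W = kg·m²·s⁻³.
So W⁻¹ = kg⁻¹·m⁻²·s³.
Combining: S²·H⁻¹·K²·W⁻¹ = (kg⁻²·m⁻⁴·s⁶·A⁴) · (kg⁻¹·m⁻²·s²·A²) · K² · (kg⁻¹·m⁻²·s³) = kg⁻⁴·m⁻⁸·s¹¹·A⁶·K².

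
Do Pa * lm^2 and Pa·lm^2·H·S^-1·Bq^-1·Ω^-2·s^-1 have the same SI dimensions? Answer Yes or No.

No

Left side:
  Pa = N/m² (pressure = force per area),
      = kg·m⁻¹·s⁻².
  lm = cd·sr = cd (luminous flux; sr is dimensionless).
  So lm² = cd².
  Combining: Pa·lm² = (kg·m⁻¹·s⁻²) · cd² = kg·m⁻¹·s⁻²·cd².
Right side:
  Pa = kg·m⁻¹·s⁻².
  lm = cd.
  So lm² = cd².
  H = kg·m²·s⁻²·A⁻².
  S = kg⁻¹·m⁻²·s³·A².
  So S⁻¹ = kg·m²·s⁻³·A⁻².
  Bq = s⁻¹.
  So Bq⁻¹ = s.
  Ω = kg·m²·s⁻³·A⁻².
  So Ω⁻² = kg⁻²·m⁻⁴·s⁶·A⁴.
  Combining: Pa·lm²·H·S⁻¹·Bq⁻¹·Ω⁻²·s⁻¹ = (kg·m⁻¹·s⁻²) · cd² · (kg·m²·s⁻²·A⁻²) · (kg·m²·s⁻³·A⁻²) · s · (kg⁻²·m⁻⁴·s⁶·A⁴) · s⁻¹ = kg·m⁻¹·s⁻¹·cd².
Left is kg·m⁻¹·s⁻²·cd²; right is kg·m⁻¹·s⁻¹·cd² — different.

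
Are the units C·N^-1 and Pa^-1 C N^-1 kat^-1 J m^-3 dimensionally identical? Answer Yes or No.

Left side:
  C = A·s = s·A (charge = current × time).
  N = kg·m/s² = kg·m·s⁻² (force = mass × acceleration).
  So N⁻¹ = kg⁻¹·m⁻¹·s².
  Combining: C·N⁻¹ = (s·A) · (kg⁻¹·m⁻¹·s²) = kg⁻¹·m⁻¹·s³·A.
Right side:
  Pa = N/m² (pressure = force per area),
      = kg·m⁻¹·s⁻².
  So Pa⁻¹ = kg⁻¹·m·s².
  C = A·s = s·A (charge = current × time).
  N = kg·m/s² = kg·m·s⁻² (force = mass × acceleration).
  So N⁻¹ = kg⁻¹·m⁻¹·s².
  kat = mol/s = s⁻¹·mol (catalytic activity).
  So kat⁻¹ = s·mol⁻¹.
  J = N·m (work = force × distance),
      = kg·m²·s⁻².
  Combining: Pa⁻¹·C·N⁻¹·kat⁻¹·J·m⁻³ = (kg⁻¹·m·s²) · (s·A) · (kg⁻¹·m⁻¹·s²) · (s·mol⁻¹) · (kg·m²·s⁻²) · m⁻³ = kg⁻¹·m⁻¹·s⁴·A·mol⁻¹.
Left is kg⁻¹·m⁻¹·s³·A; right is kg⁻¹·m⁻¹·s⁴·A·mol⁻¹ — different.

No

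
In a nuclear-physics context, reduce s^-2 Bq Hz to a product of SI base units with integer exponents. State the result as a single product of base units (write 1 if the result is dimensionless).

Bq = 1/s = s⁻¹ (activity is decays per second).
Hz = 1/s = s⁻¹ (frequency is cycles per second).
Combining: s⁻²·Bq·Hz = s⁻² · s⁻¹ · s⁻¹ = s⁻⁴.

s⁻⁴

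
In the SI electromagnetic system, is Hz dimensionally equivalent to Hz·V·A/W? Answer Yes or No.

Left side:
  Hz = 1/s = s⁻¹ (frequency is cycles per second).
Right side:
  W = kg·m²·s⁻³.
  So W⁻¹ = kg⁻¹·m⁻²·s³.
  Hz = s⁻¹.
  V = kg·m²·s⁻³·A⁻¹.
  Combining: W⁻¹·Hz·V·A = (kg⁻¹·m⁻²·s³) · s⁻¹ · (kg·m²·s⁻³·A⁻¹) · A = s⁻¹.
Both reduce to s⁻¹.

Yes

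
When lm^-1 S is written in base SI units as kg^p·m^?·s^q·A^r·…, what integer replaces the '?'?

lm = cd·sr = cd (luminous flux; sr is dimensionless).
So lm⁻¹ = cd⁻¹.
S = 1/Ω (conductance is reciprocal resistance),
    = kg⁻¹·m⁻²·s³·A².
Combining: lm⁻¹·S = cd⁻¹ · (kg⁻¹·m⁻²·s³·A²) = kg⁻¹·m⁻²·s³·A²·cd⁻¹.
The exponent of m is -2.

-2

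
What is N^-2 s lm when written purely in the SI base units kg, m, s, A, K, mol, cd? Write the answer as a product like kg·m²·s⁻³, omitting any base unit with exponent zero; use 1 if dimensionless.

N = kg·m/s² = kg·m·s⁻² (force = mass × acceleration).
So N⁻² = kg⁻²·m⁻²·s⁴.
lm = cd·sr = cd (luminous flux; sr is dimensionless).
Combining: N⁻²·s·lm = (kg⁻²·m⁻²·s⁴) · s · cd = kg⁻²·m⁻²·s⁵·cd.

kg⁻²·m⁻²·s⁵·cd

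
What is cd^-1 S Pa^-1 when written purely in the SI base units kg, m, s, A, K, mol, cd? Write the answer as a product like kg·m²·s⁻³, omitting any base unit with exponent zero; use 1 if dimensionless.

S = 1/Ω (conductance is reciprocal resistance),
    = kg⁻¹·m⁻²·s³·A².
Pa = N/m² (pressure = force per area),
    = kg·m⁻¹·s⁻².
So Pa⁻¹ = kg⁻¹·m·s².
Combining: cd⁻¹·S·Pa⁻¹ = cd⁻¹ · (kg⁻¹·m⁻²·s³·A²) · (kg⁻¹·m·s²) = kg⁻²·m⁻¹·s⁵·A²·cd⁻¹.

kg⁻²·m⁻¹·s⁵·A²·cd⁻¹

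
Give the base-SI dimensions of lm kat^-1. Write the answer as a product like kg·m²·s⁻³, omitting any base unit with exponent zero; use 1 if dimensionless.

lm = cd·sr = cd (luminous flux; sr is dimensionless).
kat = mol/s = s⁻¹·mol (catalytic activity).
So kat⁻¹ = s·mol⁻¹.
Combining: lm·kat⁻¹ = cd · (s·mol⁻¹) = s·mol⁻¹·cd.

s·mol⁻¹·cd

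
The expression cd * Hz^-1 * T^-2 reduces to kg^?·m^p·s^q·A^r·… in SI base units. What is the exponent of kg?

Hz = s⁻¹.
So Hz⁻¹ = s.
T = kg·s⁻²·A⁻¹.
So T⁻² = kg⁻²·s⁴·A².
Combining: cd·Hz⁻¹·T⁻² = cd · s · (kg⁻²·s⁴·A²) = kg⁻²·s⁵·A²·cd.
The exponent of kg is -2.

-2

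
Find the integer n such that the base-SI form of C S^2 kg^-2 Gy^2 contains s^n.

3

C = A·s = s·A (charge = current × time).
S = 1/Ω (conductance is reciprocal resistance),
    = kg⁻¹·m⁻²·s³·A².
So S² = kg⁻²·m⁻⁴·s⁶·A⁴.
Gy = J/kg (absorbed dose = energy per mass),
    = m²·s⁻².
So Gy² = m⁴·s⁻⁴.
Combining: C·S²·kg⁻²·Gy² = (s·A) · (kg⁻²·m⁻⁴·s⁶·A⁴) · kg⁻² · (m⁴·s⁻⁴) = kg⁻⁴·s³·A⁵.
The exponent of s is 3.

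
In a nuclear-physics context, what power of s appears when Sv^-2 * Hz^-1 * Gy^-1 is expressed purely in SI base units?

7

Sv = m²·s⁻².
So Sv⁻² = m⁻⁴·s⁴.
Hz = s⁻¹.
So Hz⁻¹ = s.
Gy = m²·s⁻².
So Gy⁻¹ = m⁻²·s².
Combining: Sv⁻²·Hz⁻¹·Gy⁻¹ = (m⁻⁴·s⁴) · s · (m⁻²·s²) = m⁻⁶·s⁷.
The exponent of s is 7.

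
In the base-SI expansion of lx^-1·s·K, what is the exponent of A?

lx = lm/m² (illuminance = luminous flux per area),
    = m⁻²·cd.
So lx⁻¹ = m²·cd⁻¹.
Combining: lx⁻¹·s·K = (m²·cd⁻¹) · s · K = m²·s·K·cd⁻¹.
The exponent of A is 0.

0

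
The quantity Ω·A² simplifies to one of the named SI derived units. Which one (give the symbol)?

W

Ω = V/A (resistance = voltage per current),
    = kg·m²·s⁻³·A⁻².
Combining: Ω·A² = (kg·m²·s⁻³·A⁻²) · A² = kg·m²·s⁻³.
kg·m²·s⁻³ is the base-SI form of the watt.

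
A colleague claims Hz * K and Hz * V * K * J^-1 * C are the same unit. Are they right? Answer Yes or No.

Left side:
  Hz = 1/s = s⁻¹ (frequency is cycles per second).
  Combining: Hz·K = s⁻¹ · K = s⁻¹·K.
Right side:
  Hz = 1/s = s⁻¹ (frequency is cycles per second).
  V = W/A (potential = power per current),
      = kg·m²·s⁻³·A⁻¹.
  J = N·m (work = force × distance),
      = kg·m²·s⁻².
  So J⁻¹ = kg⁻¹·m⁻²·s².
  C = A·s = s·A (charge = current × time).
  Combining: Hz·V·K·J⁻¹·C = s⁻¹ · (kg·m²·s⁻³·A⁻¹) · K · (kg⁻¹·m⁻²·s²) · (s·A) = s⁻¹·K.
Both reduce to s⁻¹·K.

Yes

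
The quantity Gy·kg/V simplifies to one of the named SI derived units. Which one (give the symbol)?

Gy = J/kg (absorbed dose = energy per mass),
    = m²·s⁻².
V = W/A (potential = power per current),
    = kg·m²·s⁻³·A⁻¹.
So V⁻¹ = kg⁻¹·m⁻²·s³·A.
Combining: Gy·V⁻¹·kg = (m²·s⁻²) · (kg⁻¹·m⁻²·s³·A) · kg = s·A.
s·A is the base-SI form of the coulomb.

C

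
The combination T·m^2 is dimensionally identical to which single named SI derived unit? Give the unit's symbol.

Wb

T = Wb/m² (flux density = flux per area),
    = kg·s⁻²·A⁻¹.
Combining: T·m² = (kg·s⁻²·A⁻¹) · m² = kg·m²·s⁻²·A⁻¹.
kg·m²·s⁻²·A⁻¹ is the base-SI form of the weber.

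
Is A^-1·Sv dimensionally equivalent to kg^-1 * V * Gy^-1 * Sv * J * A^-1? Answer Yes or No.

Left side:
  Sv = J/kg (equivalent dose = energy per mass),
      = m²·s⁻².
  Combining: A⁻¹·Sv = A⁻¹ · (m²·s⁻²) = m²·s⁻²·A⁻¹.
Right side:
  V = W/A (potential = power per current),
      = kg·m²·s⁻³·A⁻¹.
  Gy = J/kg (absorbed dose = energy per mass),
      = m²·s⁻².
  So Gy⁻¹ = m⁻²·s².
  Sv = J/kg (equivalent dose = energy per mass),
      = m²·s⁻².
  J = N·m (work = force × distance),
      = kg·m²·s⁻².
  Combining: kg⁻¹·V·Gy⁻¹·Sv·J·A⁻¹ = kg⁻¹ · (kg·m²·s⁻³·A⁻¹) · (m⁻²·s²) · (m²·s⁻²) · (kg·m²·s⁻²) · A⁻¹ = kg·m⁴·s⁻⁵·A⁻².
Left is m²·s⁻²·A⁻¹; right is kg·m⁴·s⁻⁵·A⁻² — different.

No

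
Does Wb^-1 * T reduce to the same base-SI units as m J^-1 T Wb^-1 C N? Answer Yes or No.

Left side:
  Wb = kg·m²·s⁻²·A⁻¹.
  So Wb⁻¹ = kg⁻¹·m⁻²·s²·A.
  T = kg·s⁻²·A⁻¹.
  Combining: Wb⁻¹·T = (kg⁻¹·m⁻²·s²·A) · (kg·s⁻²·A⁻¹) = m⁻².
Right side:
  J = N·m (work = force × distance),
      = kg·m²·s⁻².
  So J⁻¹ = kg⁻¹·m⁻²·s².
  T = Wb/m² (flux density = flux per area),
      = kg·s⁻²·A⁻¹.
  Wb = V·s (flux: a volt is a weber per second),
      = kg·m²·s⁻²·A⁻¹.
  So Wb⁻¹ = kg⁻¹·m⁻²·s²·A.
  C = A·s = s·A (charge = current × time).
  N = kg·m/s² = kg·m·s⁻² (force = mass × acceleration).
  Combining: m·J⁻¹·T·Wb⁻¹·C·N = m · (kg⁻¹·m⁻²·s²) · (kg·s⁻²·A⁻¹) · (kg⁻¹·m⁻²·s²·A) · (s·A) · (kg·m·s⁻²) = m⁻²·s·A.
Left is m⁻²; right is m⁻²·s·A — different.

No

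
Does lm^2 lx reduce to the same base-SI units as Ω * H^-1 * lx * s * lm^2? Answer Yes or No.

Yes

Left side:
  lm = cd·sr = cd (luminous flux; sr is dimensionless).
  So lm² = cd².
  lx = lm/m² (illuminance = luminous flux per area),
      = m⁻²·cd.
  Combining: lm²·lx = cd² · (m⁻²·cd) = m⁻²·cd³.
Right side:
  Ω = kg·m²·s⁻³·A⁻².
  H = kg·m²·s⁻²·A⁻².
  So H⁻¹ = kg⁻¹·m⁻²·s²·A².
  lx = m⁻²·cd.
  lm = cd.
  So lm² = cd².
  Combining: Ω·H⁻¹·lx·s·lm² = (kg·m²·s⁻³·A⁻²) · (kg⁻¹·m⁻²·s²·A²) · (m⁻²·cd) · s · cd² = m⁻²·cd³.
Both reduce to m⁻²·cd³.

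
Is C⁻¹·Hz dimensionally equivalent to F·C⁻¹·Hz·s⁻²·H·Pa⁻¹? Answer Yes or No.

Left side:
  C = A·s = s·A (charge = current × time).
  So C⁻¹ = s⁻¹·A⁻¹.
  Hz = 1/s = s⁻¹ (frequency is cycles per second).
  Combining: C⁻¹·Hz = (s⁻¹·A⁻¹) · s⁻¹ = s⁻²·A⁻¹.
Right side:
  F = C/V (capacitance = charge per voltage),
      = A·s/(kg·m²·s⁻³·A⁻¹) (substituting C and V),
      = kg⁻¹·m⁻²·s⁴·A².
  C = A·s = s·A (charge = current × time).
  So C⁻¹ = s⁻¹·A⁻¹.
  Hz = 1/s = s⁻¹ (frequency is cycles per second).
  H = Wb/A (inductance = flux per current),
      = kg·m²·s⁻²·A⁻².
  Pa = N/m² (pressure = force per area),
      = kg·m⁻¹·s⁻².
  So Pa⁻¹ = kg⁻¹·m·s².
  Combining: F·C⁻¹·Hz·s⁻²·H·Pa⁻¹ = (kg⁻¹·m⁻²·s⁴·A²) · (s⁻¹·A⁻¹) · s⁻¹ · s⁻² · (kg·m²·s⁻²·A⁻²) · (kg⁻¹·m·s²) = kg⁻¹·m·A⁻¹.
Left is s⁻²·A⁻¹; right is kg⁻¹·m·A⁻¹ — different.

No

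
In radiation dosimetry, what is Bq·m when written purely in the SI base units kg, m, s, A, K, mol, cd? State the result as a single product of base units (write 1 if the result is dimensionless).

m·s⁻¹

Bq = 1/s = s⁻¹ (activity is decays per second).
Combining: Bq·m = s⁻¹ · m = m·s⁻¹.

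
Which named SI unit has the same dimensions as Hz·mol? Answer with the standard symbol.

Hz = s⁻¹.
Combining: Hz·mol = s⁻¹ · mol = s⁻¹·mol.
s⁻¹·mol is the base-SI form of the katal.

kat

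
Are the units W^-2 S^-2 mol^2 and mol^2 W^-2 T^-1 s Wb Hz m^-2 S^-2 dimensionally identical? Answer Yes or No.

Left side:
  W = kg·m²·s⁻³.
  So W⁻² = kg⁻²·m⁻⁴·s⁶.
  S = kg⁻¹·m⁻²·s³·A².
  So S⁻² = kg²·m⁴·s⁻⁶·A⁻⁴.
  Combining: W⁻²·S⁻²·mol² = (kg⁻²·m⁻⁴·s⁶) · (kg²·m⁴·s⁻⁶·A⁻⁴) · mol² = A⁻⁴·mol².
Right side:
  W = kg·m²·s⁻³.
  So W⁻² = kg⁻²·m⁻⁴·s⁶.
  T = kg·s⁻²·A⁻¹.
  So T⁻¹ = kg⁻¹·s²·A.
  Wb = kg·m²·s⁻²·A⁻¹.
  Hz = s⁻¹.
  S = kg⁻¹·m⁻²·s³·A².
  So S⁻² = kg²·m⁴·s⁻⁶·A⁻⁴.
  Combining: mol²·W⁻²·T⁻¹·s·Wb·Hz·m⁻²·S⁻² = mol² · (kg⁻²·m⁻⁴·s⁶) · (kg⁻¹·s²·A) · s · (kg·m²·s⁻²·A⁻¹) · s⁻¹ · m⁻² · (kg²·m⁴·s⁻⁶·A⁻⁴) = A⁻⁴·mol².
Both reduce to A⁻⁴·mol².

Yes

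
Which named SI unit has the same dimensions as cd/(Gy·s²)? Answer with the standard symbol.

lx

Gy = J/kg (absorbed dose = energy per mass),
    = m²·s⁻².
So Gy⁻¹ = m⁻²·s².
Combining: Gy⁻¹·s⁻²·cd = (m⁻²·s²) · s⁻² · cd = m⁻²·cd.
m⁻²·cd is the base-SI form of the lux.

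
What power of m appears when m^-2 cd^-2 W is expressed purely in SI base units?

0

W = kg·m²·s⁻³.
Combining: m⁻²·cd⁻²·W = m⁻² · cd⁻² · (kg·m²·s⁻³) = kg·s⁻³·cd⁻².
The exponent of m is 0.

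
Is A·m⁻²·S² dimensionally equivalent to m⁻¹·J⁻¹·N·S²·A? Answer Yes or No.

Left side:
  S = 1/Ω (conductance is reciprocal resistance),
      = kg⁻¹·m⁻²·s³·A².
  So S² = kg⁻²·m⁻⁴·s⁶·A⁴.
  Combining: A·m⁻²·S² = A · m⁻² · (kg⁻²·m⁻⁴·s⁶·A⁴) = kg⁻²·m⁻⁶·s⁶·A⁵.
Right side:
  J = kg·m²·s⁻².
  So J⁻¹ = kg⁻¹·m⁻²·s².
  N = kg·m·s⁻².
  S = kg⁻¹·m⁻²·s³·A².
  So S² = kg⁻²·m⁻⁴·s⁶·A⁴.
  Combining: m⁻¹·J⁻¹·N·S²·A = m⁻¹ · (kg⁻¹·m⁻²·s²) · (kg·m·s⁻²) · (kg⁻²·m⁻⁴·s⁶·A⁴) · A = kg⁻²·m⁻⁶·s⁶·A⁵.
Both reduce to kg⁻²·m⁻⁶·s⁶·A⁵.

Yes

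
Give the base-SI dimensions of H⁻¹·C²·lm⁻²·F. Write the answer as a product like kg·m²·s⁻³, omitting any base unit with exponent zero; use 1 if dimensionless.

H = Wb/A (inductance = flux per current),
    = kg·m²·s⁻²·A⁻².
So H⁻¹ = kg⁻¹·m⁻²·s²·A².
C = A·s = s·A (charge = current × time).
So C² = s²·A².
lm = cd·sr = cd (luminous flux; sr is dimensionless).
So lm⁻² = cd⁻².
F = C/V (capacitance = charge per voltage),
    = A·s/(kg·m²·s⁻³·A⁻¹) (substituting C and V),
    = kg⁻¹·m⁻²·s⁴·A².
Combining: H⁻¹·C²·lm⁻²·F = (kg⁻¹·m⁻²·s²·A²) · (s²·A²) · cd⁻² · (kg⁻¹·m⁻²·s⁴·A²) = kg⁻²·m⁻⁴·s⁸·A⁶·cd⁻².

kg⁻²·m⁻⁴·s⁸·A⁶·cd⁻²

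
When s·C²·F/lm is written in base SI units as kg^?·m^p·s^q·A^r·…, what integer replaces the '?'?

lm = cd·sr = cd (luminous flux; sr is dimensionless).
So lm⁻¹ = cd⁻¹.
C = A·s = s·A (charge = current × time).
So C² = s²·A².
F = C/V (capacitance = charge per voltage),
    = A·s/(kg·m²·s⁻³·A⁻¹) (substituting C and V),
    = kg⁻¹·m⁻²·s⁴·A².
Combining: lm⁻¹·s·C²·F = cd⁻¹ · s · (s²·A²) · (kg⁻¹·m⁻²·s⁴·A²) = kg⁻¹·m⁻²·s⁷·A⁴·cd⁻¹.
The exponent of kg is -1.

-1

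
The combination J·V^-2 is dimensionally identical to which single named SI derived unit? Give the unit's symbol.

F

J = N·m (work = force × distance),
    = kg·m²·s⁻².
V = W/A (potential = power per current),
    = kg·m²·s⁻³·A⁻¹.
So V⁻² = kg⁻²·m⁻⁴·s⁶·A².
Combining: J·V⁻² = (kg·m²·s⁻²) · (kg⁻²·m⁻⁴·s⁶·A²) = kg⁻¹·m⁻²·s⁴·A².
kg⁻¹·m⁻²·s⁴·A² is the base-SI form of the farad.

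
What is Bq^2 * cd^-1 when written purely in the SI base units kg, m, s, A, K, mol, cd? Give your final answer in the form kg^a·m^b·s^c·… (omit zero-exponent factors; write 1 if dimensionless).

Bq = 1/s = s⁻¹ (activity is decays per second).
So Bq² = s⁻².
Combining: Bq²·cd⁻¹ = s⁻² · cd⁻¹ = s⁻²·cd⁻¹.

s⁻²·cd⁻¹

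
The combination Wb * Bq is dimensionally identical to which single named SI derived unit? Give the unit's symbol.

V

Wb = kg·m²·s⁻²·A⁻¹.
Bq = s⁻¹.
Combining: Wb·Bq = (kg·m²·s⁻²·A⁻¹) · s⁻¹ = kg·m²·s⁻³·A⁻¹.
kg·m²·s⁻³·A⁻¹ is the base-SI form of the volt.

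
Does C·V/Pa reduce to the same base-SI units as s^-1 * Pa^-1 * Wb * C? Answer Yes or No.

Yes

Left side:
  C = s·A.
  Pa = kg·m⁻¹·s⁻².
  So Pa⁻¹ = kg⁻¹·m·s².
  V = kg·m²·s⁻³·A⁻¹.
  Combining: C·Pa⁻¹·V = (s·A) · (kg⁻¹·m·s²) · (kg·m²·s⁻³·A⁻¹) = m³.
Right side:
  Pa = N/m² (pressure = force per area),
      = kg·m⁻¹·s⁻².
  So Pa⁻¹ = kg⁻¹·m·s².
  Wb = V·s (flux: a volt is a weber per second),
      = kg·m²·s⁻²·A⁻¹.
  C = A·s = s·A (charge = current × time).
  Combining: s⁻¹·Pa⁻¹·Wb·C = s⁻¹ · (kg⁻¹·m·s²) · (kg·m²·s⁻²·A⁻¹) · (s·A) = m³.
Both reduce to m³.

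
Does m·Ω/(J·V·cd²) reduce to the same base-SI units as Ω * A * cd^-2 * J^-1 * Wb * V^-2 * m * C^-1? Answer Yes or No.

Left side:
  Ω = kg·m²·s⁻³·A⁻².
  J = kg·m²·s⁻².
  So J⁻¹ = kg⁻¹·m⁻²·s².
  V = kg·m²·s⁻³·A⁻¹.
  So V⁻¹ = kg⁻¹·m⁻²·s³·A.
  Combining: m·Ω·J⁻¹·V⁻¹·cd⁻² = m · (kg·m²·s⁻³·A⁻²) · (kg⁻¹·m⁻²·s²) · (kg⁻¹·m⁻²·s³·A) · cd⁻² = kg⁻¹·m⁻¹·s²·A⁻¹·cd⁻².
Right side:
  Ω = V/A (resistance = voltage per current),
      = kg·m²·s⁻³·A⁻².
  J = N·m (work = force × distance),
      = kg·m²·s⁻².
  So J⁻¹ = kg⁻¹·m⁻²·s².
  Wb = V·s (flux: a volt is a weber per second),
      = kg·m²·s⁻²·A⁻¹.
  V = W/A (potential = power per current),
      = kg·m²·s⁻³·A⁻¹.
  So V⁻² = kg⁻²·m⁻⁴·s⁶·A².
  C = A·s = s·A (charge = current × time).
  So C⁻¹ = s⁻¹·A⁻¹.
  Combining: Ω·A·cd⁻²·J⁻¹·Wb·V⁻²·m·C⁻¹ = (kg·m²·s⁻³·A⁻²) · A · cd⁻² · (kg⁻¹·m⁻²·s²) · (kg·m²·s⁻²·A⁻¹) · (kg⁻²·m⁻⁴·s⁶·A²) · m · (s⁻¹·A⁻¹) = kg⁻¹·m⁻¹·s²·A⁻¹·cd⁻².
Both reduce to kg⁻¹·m⁻¹·s²·A⁻¹·cd⁻².

Yes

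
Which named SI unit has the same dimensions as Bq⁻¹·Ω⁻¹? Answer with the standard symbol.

Bq = 1/s = s⁻¹ (activity is decays per second).
So Bq⁻¹ = s.
Ω = V/A (resistance = voltage per current),
    = kg·m²·s⁻³·A⁻².
So Ω⁻¹ = kg⁻¹·m⁻²·s³·A².
Combining: Bq⁻¹·Ω⁻¹ = s · (kg⁻¹·m⁻²·s³·A²) = kg⁻¹·m⁻²·s⁴·A².
kg⁻¹·m⁻²·s⁴·A² is the base-SI form of the farad.

F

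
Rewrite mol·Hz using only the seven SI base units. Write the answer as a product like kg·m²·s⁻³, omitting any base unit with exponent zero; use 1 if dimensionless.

s⁻¹·mol

Hz = s⁻¹.
Combining: mol·Hz = mol · s⁻¹ = s⁻¹·mol.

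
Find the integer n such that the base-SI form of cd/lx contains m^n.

2

lx = m⁻²·cd.
So lx⁻¹ = m²·cd⁻¹.
Combining: cd·lx⁻¹ = cd · (m²·cd⁻¹) = m².
The exponent of m is 2.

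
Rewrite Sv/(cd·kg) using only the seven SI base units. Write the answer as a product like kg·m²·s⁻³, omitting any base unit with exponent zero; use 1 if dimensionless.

kg⁻¹·m²·s⁻²·cd⁻¹

Sv = m²·s⁻².
Combining: Sv·cd⁻¹·kg⁻¹ = (m²·s⁻²) · cd⁻¹ · kg⁻¹ = kg⁻¹·m²·s⁻²·cd⁻¹.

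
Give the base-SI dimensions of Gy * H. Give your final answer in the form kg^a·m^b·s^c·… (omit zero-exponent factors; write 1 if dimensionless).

kg·m⁴·s⁻⁴·A⁻²

Gy = J/kg (absorbed dose = energy per mass),
    = m²·s⁻².
H = Wb/A (inductance = flux per current),
    = kg·m²·s⁻²·A⁻².
Combining: Gy·H = (m²·s⁻²) · (kg·m²·s⁻²·A⁻²) = kg·m⁴·s⁻⁴·A⁻².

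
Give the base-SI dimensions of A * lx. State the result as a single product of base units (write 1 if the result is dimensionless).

lx = lm/m² (illuminance = luminous flux per area),
    = m⁻²·cd.
Combining: A·lx = A · (m⁻²·cd) = m⁻²·A·cd.

m⁻²·A·cd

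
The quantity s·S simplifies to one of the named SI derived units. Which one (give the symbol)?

S = kg⁻¹·m⁻²·s³·A².
Combining: s·S = s · (kg⁻¹·m⁻²·s³·A²) = kg⁻¹·m⁻²·s⁴·A².
kg⁻¹·m⁻²·s⁴·A² is the base-SI form of the farad.

F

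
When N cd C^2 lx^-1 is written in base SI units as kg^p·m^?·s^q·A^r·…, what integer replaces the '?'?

3

N = kg·m·s⁻².
C = s·A.
So C² = s²·A².
lx = m⁻²·cd.
So lx⁻¹ = m²·cd⁻¹.
Combining: N·cd·C²·lx⁻¹ = (kg·m·s⁻²) · cd · (s²·A²) · (m²·cd⁻¹) = kg·m³·A².
The exponent of m is 3.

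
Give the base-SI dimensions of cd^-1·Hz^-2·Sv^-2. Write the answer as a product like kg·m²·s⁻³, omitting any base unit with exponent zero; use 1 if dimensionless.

Hz = 1/s = s⁻¹ (frequency is cycles per second).
So Hz⁻² = s².
Sv = J/kg (equivalent dose = energy per mass),
    = m²·s⁻².
So Sv⁻² = m⁻⁴·s⁴.
Combining: cd⁻¹·Hz⁻²·Sv⁻² = cd⁻¹ · s² · (m⁻⁴·s⁴) = m⁻⁴·s⁶·cd⁻¹.

m⁻⁴·s⁶·cd⁻¹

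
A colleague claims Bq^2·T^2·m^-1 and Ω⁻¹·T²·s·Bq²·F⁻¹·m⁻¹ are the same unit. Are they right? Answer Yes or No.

Yes

Left side:
  Bq = 1/s = s⁻¹ (activity is decays per second).
  So Bq² = s⁻².
  T = Wb/m² (flux density = flux per area),
      = kg·s⁻²·A⁻¹.
  So T² = kg²·s⁻⁴·A⁻².
  Combining: Bq²·T²·m⁻¹ = s⁻² · (kg²·s⁻⁴·A⁻²) · m⁻¹ = kg²·m⁻¹·s⁻⁶·A⁻².
Right side:
  Ω = V/A (resistance = voltage per current),
      = kg·m²·s⁻³·A⁻².
  So Ω⁻¹ = kg⁻¹·m⁻²·s³·A².
  T = Wb/m² (flux density = flux per area),
      = kg·s⁻²·A⁻¹.
  So T² = kg²·s⁻⁴·A⁻².
  Bq = 1/s = s⁻¹ (activity is decays per second).
  So Bq² = s⁻².
  F = C/V (capacitance = charge per voltage),
      = A·s/(kg·m²·s⁻³·A⁻¹) (substituting C and V),
      = kg⁻¹·m⁻²·s⁴·A².
  So F⁻¹ = kg·m²·s⁻⁴·A⁻².
  Combining: Ω⁻¹·T²·s·Bq²·F⁻¹·m⁻¹ = (kg⁻¹·m⁻²·s³·A²) · (kg²·s⁻⁴·A⁻²) · s · s⁻² · (kg·m²·s⁻⁴·A⁻²) · m⁻¹ = kg²·m⁻¹·s⁻⁶·A⁻².
Both reduce to kg²·m⁻¹·s⁻⁶·A⁻².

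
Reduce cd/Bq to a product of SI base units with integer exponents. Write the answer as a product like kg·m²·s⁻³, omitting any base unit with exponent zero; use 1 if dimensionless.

s·cd

Bq = s⁻¹.
So Bq⁻¹ = s.
Combining: Bq⁻¹·cd = s · cd = s·cd.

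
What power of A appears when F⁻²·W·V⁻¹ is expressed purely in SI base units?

-3

F = C/V (capacitance = charge per voltage),
    = A·s/(kg·m²·s⁻³·A⁻¹) (substituting C and V),
    = kg⁻¹·m⁻²·s⁴·A².
So F⁻² = kg²·m⁴·s⁻⁸·A⁻⁴.
W = J/s (power = energy per time),
    = kg·m²·s⁻³.
V = W/A (potential = power per current),
    = kg·m²·s⁻³·A⁻¹.
So V⁻¹ = kg⁻¹·m⁻²·s³·A.
Combining: F⁻²·W·V⁻¹ = (kg²·m⁴·s⁻⁸·A⁻⁴) · (kg·m²·s⁻³) · (kg⁻¹·m⁻²·s³·A) = kg²·m⁴·s⁻⁸·A⁻³.
The exponent of A is -3.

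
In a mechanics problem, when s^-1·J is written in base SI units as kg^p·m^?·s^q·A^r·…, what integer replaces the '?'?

2

J = N·m (work = force × distance),
    = kg·m²·s⁻².
Combining: s⁻¹·J = s⁻¹ · (kg·m²·s⁻²) = kg·m²·s⁻³.
The exponent of m is 2.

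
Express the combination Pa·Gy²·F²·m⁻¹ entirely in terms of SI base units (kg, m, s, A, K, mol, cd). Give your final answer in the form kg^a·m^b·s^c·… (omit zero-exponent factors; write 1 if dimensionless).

Pa = N/m² (pressure = force per area),
    = kg·m⁻¹·s⁻².
Gy = J/kg (absorbed dose = energy per mass),
    = m²·s⁻².
So Gy² = m⁴·s⁻⁴.
F = C/V (capacitance = charge per voltage),
    = A·s/(kg·m²·s⁻³·A⁻¹) (substituting C and V),
    = kg⁻¹·m⁻²·s⁴·A².
So F² = kg⁻²·m⁻⁴·s⁸·A⁴.
Combining: Pa·Gy²·F²·m⁻¹ = (kg·m⁻¹·s⁻²) · (m⁴·s⁻⁴) · (kg⁻²·m⁻⁴·s⁸·A⁴) · m⁻¹ = kg⁻¹·m⁻²·s²·A⁴.

kg⁻¹·m⁻²·s²·A⁴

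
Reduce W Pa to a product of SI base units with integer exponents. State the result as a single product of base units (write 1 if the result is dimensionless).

kg²·m·s⁻⁵

W = J/s (power = energy per time),
    = kg·m²·s⁻³.
Pa = N/m² (pressure = force per area),
    = kg·m⁻¹·s⁻².
Combining: W·Pa = (kg·m²·s⁻³) · (kg·m⁻¹·s⁻²) = kg²·m·s⁻⁵.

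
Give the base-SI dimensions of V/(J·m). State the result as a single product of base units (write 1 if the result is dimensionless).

m⁻¹·s⁻¹·A⁻¹

J = kg·m²·s⁻².
So J⁻¹ = kg⁻¹·m⁻²·s².
V = kg·m²·s⁻³·A⁻¹.
Combining: J⁻¹·m⁻¹·V = (kg⁻¹·m⁻²·s²) · m⁻¹ · (kg·m²·s⁻³·A⁻¹) = m⁻¹·s⁻¹·A⁻¹.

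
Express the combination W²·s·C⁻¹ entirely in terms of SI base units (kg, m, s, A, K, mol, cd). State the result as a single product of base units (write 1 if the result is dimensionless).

kg²·m⁴·s⁻⁶·A⁻¹

W = J/s (power = energy per time),
    = kg·m²·s⁻³.
So W² = kg²·m⁴·s⁻⁶.
C = A·s = s·A (charge = current × time).
So C⁻¹ = s⁻¹·A⁻¹.
Combining: W²·s·C⁻¹ = (kg²·m⁴·s⁻⁶) · s · (s⁻¹·A⁻¹) = kg²·m⁴·s⁻⁶·A⁻¹.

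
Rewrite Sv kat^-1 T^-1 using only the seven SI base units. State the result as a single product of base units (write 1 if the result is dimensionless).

kg⁻¹·m²·s·A·mol⁻¹

Sv = J/kg (equivalent dose = energy per mass),
    = m²·s⁻².
kat = mol/s = s⁻¹·mol (catalytic activity).
So kat⁻¹ = s·mol⁻¹.
T = Wb/m² (flux density = flux per area),
    = kg·s⁻²·A⁻¹.
So T⁻¹ = kg⁻¹·s²·A.
Combining: Sv·kat⁻¹·T⁻¹ = (m²·s⁻²) · (s·mol⁻¹) · (kg⁻¹·s²·A) = kg⁻¹·m²·s·A·mol⁻¹.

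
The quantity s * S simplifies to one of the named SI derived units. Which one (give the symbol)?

S = 1/Ω (conductance is reciprocal resistance),
    = kg⁻¹·m⁻²·s³·A².
Combining: s·S = s · (kg⁻¹·m⁻²·s³·A²) = kg⁻¹·m⁻²·s⁴·A².
kg⁻¹·m⁻²·s⁴·A² is the base-SI form of the farad.

F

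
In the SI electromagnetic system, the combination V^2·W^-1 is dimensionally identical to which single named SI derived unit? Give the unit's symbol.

Ω

V = W/A (potential = power per current),
    = kg·m²·s⁻³·A⁻¹.
So V² = kg²·m⁴·s⁻⁶·A⁻².
W = J/s (power = energy per time),
    = kg·m²·s⁻³.
So W⁻¹ = kg⁻¹·m⁻²·s³.
Combining: V²·W⁻¹ = (kg²·m⁴·s⁻⁶·A⁻²) · (kg⁻¹·m⁻²·s³) = kg·m²·s⁻³·A⁻².
kg·m²·s⁻³·A⁻² is the base-SI form of the ohm.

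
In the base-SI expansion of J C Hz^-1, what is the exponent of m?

J = N·m (work = force × distance),
    = kg·m²·s⁻².
C = A·s = s·A (charge = current × time).
Hz = 1/s = s⁻¹ (frequency is cycles per second).
So Hz⁻¹ = s.
Combining: J·C·Hz⁻¹ = (kg·m²·s⁻²) · (s·A) · s = kg·m²·A.
The exponent of m is 2.

2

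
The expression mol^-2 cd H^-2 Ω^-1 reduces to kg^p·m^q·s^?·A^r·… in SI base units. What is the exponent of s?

H = kg·m²·s⁻²·A⁻².
So H⁻² = kg⁻²·m⁻⁴·s⁴·A⁴.
Ω = kg·m²·s⁻³·A⁻².
So Ω⁻¹ = kg⁻¹·m⁻²·s³·A².
Combining: mol⁻²·cd·H⁻²·Ω⁻¹ = mol⁻² · cd · (kg⁻²·m⁻⁴·s⁴·A⁴) · (kg⁻¹·m⁻²·s³·A²) = kg⁻³·m⁻⁶·s⁷·A⁶·mol⁻²·cd.
The exponent of s is 7.

7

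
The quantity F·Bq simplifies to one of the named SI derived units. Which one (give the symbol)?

F = C/V (capacitance = charge per voltage),
    = A·s/(kg·m²·s⁻³·A⁻¹) (substituting C and V),
    = kg⁻¹·m⁻²·s⁴·A².
Bq = 1/s = s⁻¹ (activity is decays per second).
Combining: F·Bq = (kg⁻¹·m⁻²·s⁴·A²) · s⁻¹ = kg⁻¹·m⁻²·s³·A².
kg⁻¹·m⁻²·s³·A² is the base-SI form of the siemens.

S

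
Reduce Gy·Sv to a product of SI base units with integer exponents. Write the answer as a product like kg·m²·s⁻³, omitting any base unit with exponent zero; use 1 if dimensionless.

Gy = J/kg (absorbed dose = energy per mass),
    = m²·s⁻².
Sv = J/kg (equivalent dose = energy per mass),
    = m²·s⁻².
Combining: Gy·Sv = (m²·s⁻²) · (m²·s⁻²) = m⁴·s⁻⁴.

m⁴·s⁻⁴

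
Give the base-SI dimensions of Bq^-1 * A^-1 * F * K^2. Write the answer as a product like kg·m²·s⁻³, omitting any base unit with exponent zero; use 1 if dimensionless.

kg⁻¹·m⁻²·s⁵·A·K²

Bq = s⁻¹.
So Bq⁻¹ = s.
F = kg⁻¹·m⁻²·s⁴·A².
Combining: Bq⁻¹·A⁻¹·F·K² = s · A⁻¹ · (kg⁻¹·m⁻²·s⁴·A²) · K² = kg⁻¹·m⁻²·s⁵·A·K².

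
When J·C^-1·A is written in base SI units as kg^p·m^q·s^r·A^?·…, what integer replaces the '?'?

J = N·m (work = force × distance),
    = kg·m²·s⁻².
C = A·s = s·A (charge = current × time).
So C⁻¹ = s⁻¹·A⁻¹.
Combining: J·C⁻¹·A = (kg·m²·s⁻²) · (s⁻¹·A⁻¹) · A = kg·m²·s⁻³.
The exponent of A is 0.

0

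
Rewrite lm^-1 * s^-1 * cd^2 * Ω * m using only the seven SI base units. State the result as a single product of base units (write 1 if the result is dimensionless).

kg·m³·s⁻⁴·A⁻²·cd

lm = cd·sr = cd (luminous flux; sr is dimensionless).
So lm⁻¹ = cd⁻¹.
Ω = V/A (resistance = voltage per current),
    = kg·m²·s⁻³·A⁻².
Combining: lm⁻¹·s⁻¹·cd²·Ω·m = cd⁻¹ · s⁻¹ · cd² · (kg·m²·s⁻³·A⁻²) · m = kg·m³·s⁻⁴·A⁻²·cd.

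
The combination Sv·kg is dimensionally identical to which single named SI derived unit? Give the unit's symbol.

Sv = m²·s⁻².
Combining: Sv·kg = (m²·s⁻²) · kg = kg·m²·s⁻².
kg·m²·s⁻² is the base-SI form of the joule.

J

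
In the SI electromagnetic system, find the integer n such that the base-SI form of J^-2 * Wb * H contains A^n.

-3

J = N·m (work = force × distance),
    = kg·m²·s⁻².
So J⁻² = kg⁻²·m⁻⁴·s⁴.
Wb = V·s (flux: a volt is a weber per second),
    = kg·m²·s⁻²·A⁻¹.
H = Wb/A (inductance = flux per current),
    = kg·m²·s⁻²·A⁻².
Combining: J⁻²·Wb·H = (kg⁻²·m⁻⁴·s⁴) · (kg·m²·s⁻²·A⁻¹) · (kg·m²·s⁻²·A⁻²) = A⁻³.
The exponent of A is -3.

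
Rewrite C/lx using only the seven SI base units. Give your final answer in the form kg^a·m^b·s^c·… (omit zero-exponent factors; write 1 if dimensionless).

m²·s·A·cd⁻¹

C = A·s = s·A (charge = current × time).
lx = lm/m² (illuminance = luminous flux per area),
    = m⁻²·cd.
So lx⁻¹ = m²·cd⁻¹.
Combining: C·lx⁻¹ = (s·A) · (m²·cd⁻¹) = m²·s·A·cd⁻¹.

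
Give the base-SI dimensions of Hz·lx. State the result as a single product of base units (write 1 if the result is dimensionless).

m⁻²·s⁻¹·cd

Hz = 1/s = s⁻¹ (frequency is cycles per second).
lx = lm/m² (illuminance = luminous flux per area),
    = m⁻²·cd.
Combining: Hz·lx = s⁻¹ · (m⁻²·cd) = m⁻²·s⁻¹·cd.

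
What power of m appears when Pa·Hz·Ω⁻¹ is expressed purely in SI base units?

-3

Pa = kg·m⁻¹·s⁻².
Hz = s⁻¹.
Ω = kg·m²·s⁻³·A⁻².
So Ω⁻¹ = kg⁻¹·m⁻²·s³·A².
Combining: Pa·Hz·Ω⁻¹ = (kg·m⁻¹·s⁻²) · s⁻¹ · (kg⁻¹·m⁻²·s³·A²) = m⁻³·A².
The exponent of m is -3.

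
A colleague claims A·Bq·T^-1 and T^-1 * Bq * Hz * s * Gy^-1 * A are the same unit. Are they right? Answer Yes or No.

Left side:
  Bq = s⁻¹.
  T = kg·s⁻²·A⁻¹.
  So T⁻¹ = kg⁻¹·s²·A.
  Combining: A·Bq·T⁻¹ = A · s⁻¹ · (kg⁻¹·s²·A) = kg⁻¹·s·A².
Right side:
  T = Wb/m² (flux density = flux per area),
      = kg·s⁻²·A⁻¹.
  So T⁻¹ = kg⁻¹·s²·A.
  Bq = 1/s = s⁻¹ (activity is decays per second).
  Hz = 1/s = s⁻¹ (frequency is cycles per second).
  Gy = J/kg (absorbed dose = energy per mass),
      = m²·s⁻².
  So Gy⁻¹ = m⁻²·s².
  Combining: T⁻¹·Bq·Hz·s·Gy⁻¹·A = (kg⁻¹·s²·A) · s⁻¹ · s⁻¹ · s · (m⁻²·s²) · A = kg⁻¹·m⁻²·s³·A².
Left is kg⁻¹·s·A²; right is kg⁻¹·m⁻²·s³·A² — different.

No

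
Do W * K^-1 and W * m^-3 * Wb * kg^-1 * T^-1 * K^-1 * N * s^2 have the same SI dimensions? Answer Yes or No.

Left side:
  W = J/s (power = energy per time),
      = kg·m²·s⁻³.
  Combining: W·K⁻¹ = (kg·m²·s⁻³) · K⁻¹ = kg·m²·s⁻³·K⁻¹.
Right side:
  W = kg·m²·s⁻³.
  Wb = kg·m²·s⁻²·A⁻¹.
  T = kg·s⁻²·A⁻¹.
  So T⁻¹ = kg⁻¹·s²·A.
  N = kg·m·s⁻².
  Combining: W·m⁻³·Wb·kg⁻¹·T⁻¹·K⁻¹·N·s² = (kg·m²·s⁻³) · m⁻³ · (kg·m²·s⁻²·A⁻¹) · kg⁻¹ · (kg⁻¹·s²·A) · K⁻¹ · (kg·m·s⁻²) · s² = kg·m²·s⁻³·K⁻¹.
Both reduce to kg·m²·s⁻³·K⁻¹.

Yes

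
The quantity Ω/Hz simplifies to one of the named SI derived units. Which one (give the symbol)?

H

Ω = V/A (resistance = voltage per current),
    = kg·m²·s⁻³·A⁻².
Hz = 1/s = s⁻¹ (frequency is cycles per second).
So Hz⁻¹ = s.
Combining: Ω·Hz⁻¹ = (kg·m²·s⁻³·A⁻²) · s = kg·m²·s⁻²·A⁻².
kg·m²·s⁻²·A⁻² is the base-SI form of the henry.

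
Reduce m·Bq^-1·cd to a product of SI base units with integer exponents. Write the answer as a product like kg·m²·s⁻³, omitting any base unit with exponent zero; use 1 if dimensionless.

Bq = s⁻¹.
So Bq⁻¹ = s.
Combining: m·Bq⁻¹·cd = m · s · cd = m·s·cd.

m·s·cd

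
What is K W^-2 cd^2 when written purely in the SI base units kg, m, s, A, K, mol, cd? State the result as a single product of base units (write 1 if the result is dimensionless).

W = J/s (power = energy per time),
    = kg·m²·s⁻³.
So W⁻² = kg⁻²·m⁻⁴·s⁶.
Combining: K·W⁻²·cd² = K · (kg⁻²·m⁻⁴·s⁶) · cd² = kg⁻²·m⁻⁴·s⁶·K·cd².

kg⁻²·m⁻⁴·s⁶·K·cd²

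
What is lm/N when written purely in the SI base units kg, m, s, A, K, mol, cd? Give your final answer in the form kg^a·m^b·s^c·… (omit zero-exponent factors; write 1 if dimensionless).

lm = cd·sr = cd (luminous flux; sr is dimensionless).
N = kg·m/s² = kg·m·s⁻² (force = mass × acceleration).
So N⁻¹ = kg⁻¹·m⁻¹·s².
Combining: lm·N⁻¹ = cd · (kg⁻¹·m⁻¹·s²) = kg⁻¹·m⁻¹·s²·cd.

kg⁻¹·m⁻¹·s²·cd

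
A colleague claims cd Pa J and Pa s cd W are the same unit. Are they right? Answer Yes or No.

Left side:
  Pa = kg·m⁻¹·s⁻².
  J = kg·m²·s⁻².
  Combining: cd·Pa·J = cd · (kg·m⁻¹·s⁻²) · (kg·m²·s⁻²) = kg²·m·s⁻⁴·cd.
Right side:
  Pa = kg·m⁻¹·s⁻².
  W = kg·m²·s⁻³.
  Combining: Pa·s·cd·W = (kg·m⁻¹·s⁻²) · s · cd · (kg·m²·s⁻³) = kg²·m·s⁻⁴·cd.
Both reduce to kg²·m·s⁻⁴·cd.

Yes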